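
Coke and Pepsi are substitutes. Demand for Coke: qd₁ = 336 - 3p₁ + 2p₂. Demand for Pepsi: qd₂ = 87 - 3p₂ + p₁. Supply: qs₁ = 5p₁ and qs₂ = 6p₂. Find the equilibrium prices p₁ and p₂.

Market 1: 336 - 3p₁ + 2p₂ = 5p₁ → 8p₁ - 2p₂ = 336.
Market 2: 9p₂ - p₁ = 87.
Eliminating p₂: 9×(1) + 2×(2) gives 70p₁ = 3198, so p₁ = 1599/35.
Back-substitute into (2): p₂ = (87 + 1×1599/35) / 9 = 516/35.

p₁ = 1599/35, p₂ = 516/35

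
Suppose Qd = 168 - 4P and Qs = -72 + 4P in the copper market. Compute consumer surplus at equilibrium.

Equilibrium: 168 - 4P = -72 + 4P gives P* = 30, Q* = 48.
Demand choke price (Qd = 0): P = 42.
CS = ½(42 − 30)(48) = 288.

Consumer surplus = 288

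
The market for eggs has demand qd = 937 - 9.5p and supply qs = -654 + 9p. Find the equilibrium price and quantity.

p* = 86, q* = 120

Set qd = qs: 937 - 9.5p = -654 + 9p.
1591 = 18.5p, so p* = 86.
q* = 937 − 9.5(86) = 120.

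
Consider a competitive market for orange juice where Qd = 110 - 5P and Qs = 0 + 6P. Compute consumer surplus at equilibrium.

Consumer surplus = 360

Equilibrium: 110 - 5P = 0 + 6P gives P* = 10, Q* = 60.
Demand choke price (Qd = 0): P = 22.
CS = ½(22 − 10)(60) = 360.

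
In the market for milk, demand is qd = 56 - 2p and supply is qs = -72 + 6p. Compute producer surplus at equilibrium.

Producer surplus = 48

Equilibrium: 56 - 2p = -72 + 6p gives p* = 16, q* = 24.
Supply starts at p = 12 (where qs = 0).
PS = ½(16 − 12)(24) = 48.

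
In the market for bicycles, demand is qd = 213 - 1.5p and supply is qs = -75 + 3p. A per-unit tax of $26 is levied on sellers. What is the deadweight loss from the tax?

Deadweight loss = 338

Pre-tax equilibrium: p* = 64, q* = 117.
Tax on sellers shifts supply to qs = -75 + 3(p − 26) = -153 + 3p.
213 - 1.5p = -153 + 3p gives buyer price pb = 244/3; sellers receive ps = 244/3 − 26 = 166/3.
New quantity: q = 213 − 1.5(244/3) = 91.
DWL = ½ × 26 × (117 − 91) = 338.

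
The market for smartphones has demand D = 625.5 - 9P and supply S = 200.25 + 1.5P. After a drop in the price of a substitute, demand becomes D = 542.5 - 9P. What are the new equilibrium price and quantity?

P' = 1369/42, Q' = 1744/7

Original equilibrium: P* = 40.5, Q* = 261.
New equilibrium: 542.5 - 9P = 200.25 + 1.5P, so 342.25 = 10.5P and P' = 1369/42; Q' = 542.5 − 9(1369/42) = 1744/7.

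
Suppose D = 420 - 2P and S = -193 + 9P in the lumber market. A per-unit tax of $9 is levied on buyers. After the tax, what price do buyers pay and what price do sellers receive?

Buyers pay 694/11, sellers receive 595/11

Pre-tax equilibrium: P* = 613/11, Q* = 3394/11.
Tax on buyers shifts demand to D = 420 − 2(P + 9) = 402 - 2P.
402 - 2P = -193 + 9P gives seller price Ps = 595/11; buyers pay Pb = 595/11 + 9 = 694/11.
New quantity: Q = 420 − 2(694/11) = 3232/11.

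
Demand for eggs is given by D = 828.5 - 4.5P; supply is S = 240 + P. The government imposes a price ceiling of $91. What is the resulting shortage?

Equilibrium price would be P* = 107, so the ceiling at 91 binds.
At P = 91: D = 828.5 − 4.5(91) = 419, S = 240 + 1(91) = 331.
Shortage = 419 − 331 = 88.

Shortage = 88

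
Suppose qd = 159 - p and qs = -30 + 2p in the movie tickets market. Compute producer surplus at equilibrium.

Equilibrium: 159 - p = -30 + 2p gives p* = 63, q* = 96.
Supply starts at p = 15 (where qs = 0).
PS = ½(63 − 15)(96) = 2304.

Producer surplus = 2304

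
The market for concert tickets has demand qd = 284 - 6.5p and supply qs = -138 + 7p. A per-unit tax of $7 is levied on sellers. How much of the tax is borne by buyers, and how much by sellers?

Buyers bear 98/27, sellers bear 91/27

Pre-tax equilibrium: p* = 844/27, q* = 2182/27.
Tax on sellers shifts supply to qs = -138 + 7(p − 7) = -187 + 7p.
284 - 6.5p = -187 + 7p gives buyer price pb = 314/9; sellers receive ps = 314/9 − 7 = 251/9.
New quantity: q = 284 − 6.5(314/9) = 515/9.
Buyer burden = 314/9 − 844/27 = 98/27; seller burden = 844/27 − 251/9 = 91/27.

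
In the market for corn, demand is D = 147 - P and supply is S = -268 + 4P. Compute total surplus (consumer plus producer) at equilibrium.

Total surplus = 2560

Equilibrium: 147 - P = -268 + 4P gives P* = 83, Q* = 64.
Demand choke price: P = 147; supply starts at P = 67.
CS = ½(147 − 83)(64) = 2048; PS = ½(83 − 67)(64) = 512.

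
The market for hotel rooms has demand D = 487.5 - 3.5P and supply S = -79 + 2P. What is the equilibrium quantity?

Set D = S: 487.5 - 3.5P = -79 + 2P.
566.5 = 5.5P, so P* = 103.
Q* = 487.5 − 3.5(103) = 127.

Q* = 127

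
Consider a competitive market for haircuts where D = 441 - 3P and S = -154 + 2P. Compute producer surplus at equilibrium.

Equilibrium: 441 - 3P = -154 + 2P gives P* = 119, Q* = 84.
Supply starts at P = 77 (where S = 0).
PS = ½(119 − 77)(84) = 1764.

Producer surplus = 1764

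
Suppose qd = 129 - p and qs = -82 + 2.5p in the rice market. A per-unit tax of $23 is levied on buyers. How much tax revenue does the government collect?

Tax revenue = 8418/7

Pre-tax equilibrium: p* = 422/7, q* = 481/7.
Tax on buyers shifts demand to qd = 129 − 1(p + 23) = 106 - p.
106 - p = -82 + 2.5p gives seller price ps = 376/7; buyers pay pb = 376/7 + 23 = 537/7.
New quantity: q = 129 − 1(537/7) = 366/7.
Revenue = 23 × 366/7 = 8418/7.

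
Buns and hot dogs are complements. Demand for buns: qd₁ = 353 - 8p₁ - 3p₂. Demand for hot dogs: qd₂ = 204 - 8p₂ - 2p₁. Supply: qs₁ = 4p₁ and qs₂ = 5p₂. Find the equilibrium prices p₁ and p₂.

Market 1: 353 - 8p₁ - 3p₂ = 4p₁ → 12p₁ + 3p₂ = 353.
Market 2: 13p₂ + 2p₁ = 204.
Eliminating p₂: 13×(1) − 3×(2) gives 150p₁ = 3977, so p₁ = 3977/150.
Back-substitute into (2): p₂ = (204 − 2×3977/150) / 13 = 871/75.

p₁ = 3977/150, p₂ = 871/75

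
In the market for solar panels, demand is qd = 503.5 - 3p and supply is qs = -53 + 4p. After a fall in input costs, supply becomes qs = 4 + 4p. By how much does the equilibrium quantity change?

Original equilibrium: p* = 79.5, q* = 265.
New equilibrium: 503.5 - 3p = 4 + 4p, so 499.5 = 7p and p' = 999/14; q' = 503.5 − 3(999/14) = 2026/7.
Change in quantity: 2026/7 − 265 = 171/7.

Δq = 171/7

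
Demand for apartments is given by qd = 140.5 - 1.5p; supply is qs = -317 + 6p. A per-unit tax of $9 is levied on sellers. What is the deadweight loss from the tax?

Deadweight loss = 48.6

Pre-tax equilibrium: p* = 61, q* = 49.
Tax on sellers shifts supply to qs = -317 + 6(p − 9) = -371 + 6p.
140.5 - 1.5p = -371 + 6p gives buyer price pb = 68.2; sellers receive ps = 68.2 − 9 = 59.2.
New quantity: q = 140.5 − 1.5(68.2) = 38.2.
DWL = ½ × 9 × (49 − 38.2) = 48.6.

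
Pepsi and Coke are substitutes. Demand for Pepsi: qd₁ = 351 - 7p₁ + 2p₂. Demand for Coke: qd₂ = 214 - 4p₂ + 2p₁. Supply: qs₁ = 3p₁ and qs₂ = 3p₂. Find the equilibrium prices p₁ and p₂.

p₁ = 2885/66, p₂ = 1421/33

Market 1: 351 - 7p₁ + 2p₂ = 3p₁ → 10p₁ - 2p₂ = 351.
Market 2: 7p₂ - 2p₁ = 214.
Eliminating p₂: 7×(1) + 2×(2) gives 66p₁ = 2885, so p₁ = 2885/66.
Back-substitute into (2): p₂ = (214 + 2×2885/66) / 7 = 1421/33.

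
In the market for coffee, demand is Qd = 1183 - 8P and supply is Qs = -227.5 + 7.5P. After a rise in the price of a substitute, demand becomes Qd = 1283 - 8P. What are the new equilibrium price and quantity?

Original equilibrium: P* = 91, Q* = 455.
New equilibrium: 1283 - 8P = -227.5 + 7.5P, so 1510.5 = 15.5P and P' = 3021/31; Q' = 1283 − 8(3021/31) = 15605/31.

P' = 3021/31, Q' = 15605/31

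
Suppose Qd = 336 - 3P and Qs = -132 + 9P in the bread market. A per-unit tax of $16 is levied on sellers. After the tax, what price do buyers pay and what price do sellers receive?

Buyers pay $51, sellers receive $35

Pre-tax equilibrium: P* = 39, Q* = 219.
Tax on sellers shifts supply to Qs = -132 + 9(P − 16) = -276 + 9P.
336 - 3P = -276 + 9P gives buyer price Pb = 51; sellers receive Ps = 51 − 16 = 35.
New quantity: Q = 336 − 3(51) = 183.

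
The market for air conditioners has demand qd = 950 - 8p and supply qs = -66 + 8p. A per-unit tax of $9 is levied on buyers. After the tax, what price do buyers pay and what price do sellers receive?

Pre-tax equilibrium: p* = 63.5, q* = 442.
Tax on buyers shifts demand to qd = 950 − 8(p + 9) = 878 - 8p.
878 - 8p = -66 + 8p gives seller price ps = 59; buyers pay pb = 59 + 9 = 68.
New quantity: q = 950 − 8(68) = 406.

Buyers pay $68, sellers receive $59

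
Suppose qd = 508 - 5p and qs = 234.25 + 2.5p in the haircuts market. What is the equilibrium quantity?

q* = 325.5

Set qd = qs: 508 - 5p = 234.25 + 2.5p.
273.75 = 7.5p, so p* = 36.5.
q* = 508 − 5(36.5) = 325.5.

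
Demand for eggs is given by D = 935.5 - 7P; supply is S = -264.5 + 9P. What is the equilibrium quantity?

Q* = 410.5

Set D = S: 935.5 - 7P = -264.5 + 9P.
1200 = 16P, so P* = 75.
Q* = 935.5 − 7(75) = 410.5.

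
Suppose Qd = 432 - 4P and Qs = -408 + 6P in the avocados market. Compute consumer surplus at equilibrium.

Consumer surplus = 1152

Equilibrium: 432 - 4P = -408 + 6P gives P* = 84, Q* = 96.
Demand choke price (Qd = 0): P = 108.
CS = ½(108 − 84)(96) = 1152.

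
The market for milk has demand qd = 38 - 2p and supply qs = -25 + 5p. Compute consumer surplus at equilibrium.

Consumer surplus = 100

Equilibrium: 38 - 2p = -25 + 5p gives p* = 9, q* = 20.
Demand choke price (qd = 0): p = 19.
CS = ½(19 − 9)(20) = 100.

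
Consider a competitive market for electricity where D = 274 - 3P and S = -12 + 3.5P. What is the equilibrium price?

P* = 44

Set D = S: 274 - 3P = -12 + 3.5P.
286 = 6.5P, so P* = 44.
Q* = 274 − 3(44) = 142.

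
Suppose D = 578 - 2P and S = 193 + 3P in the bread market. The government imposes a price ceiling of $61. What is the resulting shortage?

Shortage = 80

Equilibrium price would be P* = 77, so the ceiling at 61 binds.
At P = 61: D = 578 − 2(61) = 456, S = 193 + 3(61) = 376.
Shortage = 456 − 376 = 80.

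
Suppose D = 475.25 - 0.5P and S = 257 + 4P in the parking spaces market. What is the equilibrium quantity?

Q* = 451

Set D = S: 475.25 - 0.5P = 257 + 4P.
218.25 = 4.5P, so P* = 48.5.
Q* = 475.25 − 0.5(48.5) = 451.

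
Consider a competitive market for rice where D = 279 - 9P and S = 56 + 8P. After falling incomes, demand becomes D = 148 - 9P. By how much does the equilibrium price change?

Original equilibrium: P* = 223/17, Q* = 2736/17.
New equilibrium: 148 - 9P = 56 + 8P, so 92 = 17P and P' = 92/17; Q' = 148 − 9(92/17) = 1688/17.
Change in price: 92/17 − 223/17 = -131/17.

ΔP = -131/17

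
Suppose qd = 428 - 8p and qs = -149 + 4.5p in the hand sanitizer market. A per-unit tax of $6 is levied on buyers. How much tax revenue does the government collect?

Pre-tax equilibrium: p* = 46.16, q* = 58.72.
Tax on buyers shifts demand to qd = 428 − 8(p + 6) = 380 - 8p.
380 - 8p = -149 + 4.5p gives seller price ps = 42.32; buyers pay pb = 42.32 + 6 = 48.32.
New quantity: q = 428 − 8(48.32) = 41.44.
Revenue = 6 × 41.44 = 248.64.

Tax revenue = 248.64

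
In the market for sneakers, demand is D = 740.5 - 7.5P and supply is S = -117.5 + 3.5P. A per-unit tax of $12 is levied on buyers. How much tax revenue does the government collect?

Tax revenue = 16746/11

Pre-tax equilibrium: P* = 78, Q* = 155.5.
Tax on buyers shifts demand to D = 740.5 − 7.5(P + 12) = 650.5 - 7.5P.
650.5 - 7.5P = -117.5 + 3.5P gives seller price Ps = 768/11; buyers pay Pb = 768/11 + 12 = 900/11.
New quantity: Q = 740.5 − 7.5(900/11) = 2791/22.
Revenue = 12 × 2791/22 = 16746/11.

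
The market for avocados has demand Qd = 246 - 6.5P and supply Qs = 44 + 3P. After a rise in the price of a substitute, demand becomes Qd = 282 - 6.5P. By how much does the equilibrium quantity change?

ΔQ = 216/19

Original equilibrium: P* = 404/19, Q* = 2048/19.
New equilibrium: 282 - 6.5P = 44 + 3P, so 238 = 9.5P and P' = 476/19; Q' = 282 − 6.5(476/19) = 2264/19.
Change in quantity: 2264/19 − 2048/19 = 216/19.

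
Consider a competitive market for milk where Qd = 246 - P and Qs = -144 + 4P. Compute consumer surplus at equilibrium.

Equilibrium: 246 - P = -144 + 4P gives P* = 78, Q* = 168.
Demand choke price (Qd = 0): P = 246.
CS = ½(246 − 78)(168) = 14112.

Consumer surplus = 14112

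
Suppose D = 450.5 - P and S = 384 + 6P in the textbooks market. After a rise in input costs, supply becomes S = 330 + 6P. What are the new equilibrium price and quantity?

Original equilibrium: P* = 9.5, Q* = 441.
New equilibrium: 450.5 - P = 330 + 6P, so 120.5 = 7P and P' = 241/14; Q' = 450.5 − 1(241/14) = 3033/7.

P' = 241/14, Q' = 3033/7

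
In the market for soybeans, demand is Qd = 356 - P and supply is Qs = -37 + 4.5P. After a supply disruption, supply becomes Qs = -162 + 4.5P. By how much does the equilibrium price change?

Original equilibrium: P* = 786/11, Q* = 3130/11.
New equilibrium: 356 - P = -162 + 4.5P, so 518 = 5.5P and P' = 1036/11; Q' = 356 − 1(1036/11) = 2880/11.
Change in price: 1036/11 − 786/11 = 250/11.

ΔP = 250/11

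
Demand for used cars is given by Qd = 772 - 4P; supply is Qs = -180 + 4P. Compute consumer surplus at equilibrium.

Consumer surplus = 10952

Equilibrium: 772 - 4P = -180 + 4P gives P* = 119, Q* = 296.
Demand choke price (Qd = 0): P = 193.
CS = ½(193 − 119)(296) = 10952.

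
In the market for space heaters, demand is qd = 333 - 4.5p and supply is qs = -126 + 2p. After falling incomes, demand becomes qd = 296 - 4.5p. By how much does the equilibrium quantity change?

Original equilibrium: p* = 918/13, q* = 198/13.
New equilibrium: 296 - 4.5p = -126 + 2p, so 422 = 6.5p and p' = 844/13; q' = 296 − 4.5(844/13) = 50/13.
Change in quantity: 50/13 − 198/13 = -148/13.

Δq = -148/13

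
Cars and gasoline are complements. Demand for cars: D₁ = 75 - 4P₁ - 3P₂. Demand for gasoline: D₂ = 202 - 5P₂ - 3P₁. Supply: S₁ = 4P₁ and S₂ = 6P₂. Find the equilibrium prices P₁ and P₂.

Market 1: 75 - 4P₁ - 3P₂ = 4P₁ → 8P₁ + 3P₂ = 75.
Market 2: 11P₂ + 3P₁ = 202.
Eliminating P₂: 11×(1) − 3×(2) gives 79P₁ = 219, so P₁ = 219/79.
Back-substitute into (2): P₂ = (202 − 3×219/79) / 11 = 1391/79.

P₁ = 219/79, P₂ = 1391/79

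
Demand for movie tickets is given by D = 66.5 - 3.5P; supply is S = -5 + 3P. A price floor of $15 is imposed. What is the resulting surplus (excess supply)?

Surplus = 26

Equilibrium price would be P* = 11, so the floor at 15 binds.
At P = 15: D = 14, S = 40.
Surplus = 40 − 14 = 26.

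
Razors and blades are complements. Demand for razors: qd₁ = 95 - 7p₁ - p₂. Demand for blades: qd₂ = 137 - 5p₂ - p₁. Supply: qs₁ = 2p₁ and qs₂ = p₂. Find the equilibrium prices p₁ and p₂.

Market 1: 95 - 7p₁ - p₂ = 2p₁ → 9p₁ + p₂ = 95.
Market 2: 6p₂ + p₁ = 137.
Eliminating p₂: 6×(1) − 1×(2) gives 53p₁ = 433, so p₁ = 433/53.
Back-substitute into (2): p₂ = (137 − 1×433/53) / 6 = 1138/53.

p₁ = 433/53, p₂ = 1138/53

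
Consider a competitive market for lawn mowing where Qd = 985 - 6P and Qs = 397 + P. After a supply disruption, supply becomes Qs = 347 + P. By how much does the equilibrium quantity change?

ΔQ = -300/7

Original equilibrium: P* = 84, Q* = 481.
New equilibrium: 985 - 6P = 347 + P, so 638 = 7P and P' = 638/7; Q' = 985 − 6(638/7) = 3067/7.
Change in quantity: 3067/7 − 481 = -300/7.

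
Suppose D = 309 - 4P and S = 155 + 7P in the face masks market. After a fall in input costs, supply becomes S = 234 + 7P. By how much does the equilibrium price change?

Original equilibrium: P* = 14, Q* = 253.
New equilibrium: 309 - 4P = 234 + 7P, so 75 = 11P and P' = 75/11; Q' = 309 − 4(75/11) = 3099/11.
Change in price: 75/11 − 14 = -79/11.

ΔP = -79/11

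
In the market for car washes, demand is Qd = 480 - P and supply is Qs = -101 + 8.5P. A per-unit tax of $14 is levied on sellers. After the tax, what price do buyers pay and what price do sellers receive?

Pre-tax equilibrium: P* = 1162/19, Q* = 7958/19.
Tax on sellers shifts supply to Qs = -101 + 8.5(P − 14) = -220 + 8.5P.
480 - P = -220 + 8.5P gives buyer price Pb = 1400/19; sellers receive Ps = 1400/19 − 14 = 1134/19.
New quantity: Q = 480 − 1(1400/19) = 7720/19.

Buyers pay 1400/19, sellers receive 1134/19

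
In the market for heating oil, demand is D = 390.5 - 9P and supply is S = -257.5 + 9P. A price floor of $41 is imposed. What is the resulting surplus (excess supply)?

Surplus = 90

Equilibrium price would be P* = 36, so the floor at 41 binds.
At P = 41: D = 21.5, S = 111.5.
Surplus = 111.5 − 21.5 = 90.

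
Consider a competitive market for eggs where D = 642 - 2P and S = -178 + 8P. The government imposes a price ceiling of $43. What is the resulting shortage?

Equilibrium price would be P* = 82, so the ceiling at 43 binds.
At P = 43: D = 642 − 2(43) = 556, S = -178 + 8(43) = 166.
Shortage = 556 − 166 = 390.

Shortage = 390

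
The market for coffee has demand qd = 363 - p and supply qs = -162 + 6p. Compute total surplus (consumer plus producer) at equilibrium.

Equilibrium: 363 - p = -162 + 6p gives p* = 75, q* = 288.
Demand choke price: p = 363; supply starts at p = 27.
CS = ½(363 − 75)(288) = 41472; PS = ½(75 − 27)(288) = 6912.

Total surplus = 48384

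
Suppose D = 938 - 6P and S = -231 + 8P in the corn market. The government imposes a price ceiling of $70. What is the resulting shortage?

Equilibrium price would be P* = 83.5, so the ceiling at 70 binds.
At P = 70: D = 938 − 6(70) = 518, S = -231 + 8(70) = 329.
Shortage = 518 − 329 = 189.

Shortage = 189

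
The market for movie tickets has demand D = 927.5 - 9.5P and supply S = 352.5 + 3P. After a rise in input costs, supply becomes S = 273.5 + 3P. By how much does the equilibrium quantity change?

ΔQ = -60.04

Original equilibrium: P* = 46, Q* = 490.5.
New equilibrium: 927.5 - 9.5P = 273.5 + 3P, so 654 = 12.5P and P' = 52.32; Q' = 927.5 − 9.5(52.32) = 430.46.
Change in quantity: 430.46 − 490.5 = -60.04.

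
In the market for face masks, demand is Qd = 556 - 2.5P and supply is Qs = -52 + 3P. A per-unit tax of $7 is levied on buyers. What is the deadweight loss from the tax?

Deadweight loss = 735/22

Pre-tax equilibrium: P* = 1216/11, Q* = 3076/11.
Tax on buyers shifts demand to Qd = 556 − 2.5(P + 7) = 538.5 - 2.5P.
538.5 - 2.5P = -52 + 3P gives seller price Ps = 1181/11; buyers pay Pb = 1181/11 + 7 = 1258/11.
New quantity: Q = 556 − 2.5(1258/11) = 2971/11.
DWL = ½ × 7 × (3076/11 − 2971/11) = 735/22.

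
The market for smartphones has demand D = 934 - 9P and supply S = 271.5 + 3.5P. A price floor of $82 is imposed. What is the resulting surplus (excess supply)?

Surplus = 362.5

Equilibrium price would be P* = 53, so the floor at 82 binds.
At P = 82: D = 196, S = 558.5.
Surplus = 558.5 − 196 = 362.5.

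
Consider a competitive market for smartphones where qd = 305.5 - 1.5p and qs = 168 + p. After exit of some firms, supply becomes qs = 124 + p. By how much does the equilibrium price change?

Original equilibrium: p* = 55, q* = 223.
New equilibrium: 305.5 - 1.5p = 124 + p, so 181.5 = 2.5p and p' = 72.6; q' = 305.5 − 1.5(72.6) = 196.6.
Change in price: 72.6 − 55 = 17.6.

Δp = 17.6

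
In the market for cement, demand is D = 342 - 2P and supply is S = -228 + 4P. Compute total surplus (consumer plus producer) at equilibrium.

Equilibrium: 342 - 2P = -228 + 4P gives P* = 95, Q* = 152.
Demand choke price: P = 171; supply starts at P = 57.
CS = ½(171 − 95)(152) = 5776; PS = ½(95 − 57)(152) = 2888.

Total surplus = 8664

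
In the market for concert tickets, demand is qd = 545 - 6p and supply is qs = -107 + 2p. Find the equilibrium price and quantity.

Set qd = qs: 545 - 6p = -107 + 2p.
652 = 8p, so p* = 81.5.
q* = 545 − 6(81.5) = 56.

p* = 81.5, q* = 56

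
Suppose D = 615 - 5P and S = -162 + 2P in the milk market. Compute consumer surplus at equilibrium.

Equilibrium: 615 - 5P = -162 + 2P gives P* = 111, Q* = 60.
Demand choke price (D = 0): P = 123.
CS = ½(123 − 111)(60) = 360.

Consumer surplus = 360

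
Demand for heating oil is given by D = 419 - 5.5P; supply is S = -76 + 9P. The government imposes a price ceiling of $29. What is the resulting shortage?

Equilibrium price would be P* = 990/29, so the ceiling at 29 binds.
At P = 29: D = 419 − 5.5(29) = 259.5, S = -76 + 9(29) = 185.
Shortage = 259.5 − 185 = 74.5.

Shortage = 74.5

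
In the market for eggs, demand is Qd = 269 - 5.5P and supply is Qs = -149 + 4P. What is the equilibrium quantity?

Q* = 27

Set Qd = Qs: 269 - 5.5P = -149 + 4P.
418 = 9.5P, so P* = 44.
Q* = 269 − 5.5(44) = 27.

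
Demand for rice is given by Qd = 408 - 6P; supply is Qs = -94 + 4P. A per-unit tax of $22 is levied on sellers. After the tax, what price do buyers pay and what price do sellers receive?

Pre-tax equilibrium: P* = 50.2, Q* = 106.8.
Tax on sellers shifts supply to Qs = -94 + 4(P − 22) = -182 + 4P.
408 - 6P = -182 + 4P gives buyer price Pb = 59; sellers receive Ps = 59 − 22 = 37.
New quantity: Q = 408 − 6(59) = 54.

Buyers pay $59, sellers receive $37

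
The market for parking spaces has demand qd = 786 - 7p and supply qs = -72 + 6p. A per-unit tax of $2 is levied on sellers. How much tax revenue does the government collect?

Pre-tax equilibrium: p* = 66, q* = 324.
Tax on sellers shifts supply to qs = -72 + 6(p − 2) = -84 + 6p.
786 - 7p = -84 + 6p gives buyer price pb = 870/13; sellers receive ps = 870/13 − 2 = 844/13.
New quantity: q = 786 − 7(870/13) = 4128/13.
Revenue = 2 × 4128/13 = 8256/13.

Tax revenue = 8256/13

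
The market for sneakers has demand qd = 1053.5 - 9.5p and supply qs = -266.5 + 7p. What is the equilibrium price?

p* = 80

Set qd = qs: 1053.5 - 9.5p = -266.5 + 7p.
1320 = 16.5p, so p* = 80.
q* = 1053.5 − 9.5(80) = 293.5.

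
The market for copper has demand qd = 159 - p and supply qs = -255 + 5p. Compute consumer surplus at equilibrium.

Equilibrium: 159 - p = -255 + 5p gives p* = 69, q* = 90.
Demand choke price (qd = 0): p = 159.
CS = ½(159 − 69)(90) = 4050.

Consumer surplus = 4050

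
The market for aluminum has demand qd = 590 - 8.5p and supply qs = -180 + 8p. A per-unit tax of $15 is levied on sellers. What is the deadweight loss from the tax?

Pre-tax equilibrium: p* = 140/3, q* = 580/3.
Tax on sellers shifts supply to qs = -180 + 8(p − 15) = -300 + 8p.
590 - 8.5p = -300 + 8p gives buyer price pb = 1780/33; sellers receive ps = 1780/33 − 15 = 1285/33.
New quantity: q = 590 − 8.5(1780/33) = 4340/33.
DWL = ½ × 15 × (580/3 − 4340/33) = 5100/11.

Deadweight loss = 5100/11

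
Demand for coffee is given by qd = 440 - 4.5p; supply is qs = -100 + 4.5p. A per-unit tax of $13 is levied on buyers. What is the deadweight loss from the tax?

Pre-tax equilibrium: p* = 60, q* = 170.
Tax on buyers shifts demand to qd = 440 − 4.5(p + 13) = 381.5 - 4.5p.
381.5 - 4.5p = -100 + 4.5p gives seller price ps = 53.5; buyers pay pb = 53.5 + 13 = 66.5.
New quantity: q = 440 − 4.5(66.5) = 140.75.
DWL = ½ × 13 × (170 − 140.75) = 190.125.

Deadweight loss = 190.125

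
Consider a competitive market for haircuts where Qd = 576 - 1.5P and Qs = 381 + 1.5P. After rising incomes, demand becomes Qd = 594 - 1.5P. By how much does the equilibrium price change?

Original equilibrium: P* = 65, Q* = 478.5.
New equilibrium: 594 - 1.5P = 381 + 1.5P, so 213 = 3P and P' = 71; Q' = 594 − 1.5(71) = 487.5.
Change in price: 71 − 65 = 6.

ΔP = 6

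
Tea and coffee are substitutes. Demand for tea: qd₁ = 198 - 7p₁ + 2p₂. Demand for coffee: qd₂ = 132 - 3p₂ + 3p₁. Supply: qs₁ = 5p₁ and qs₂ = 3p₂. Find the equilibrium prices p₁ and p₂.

Market 1: 198 - 7p₁ + 2p₂ = 5p₁ → 12p₁ - 2p₂ = 198.
Market 2: 6p₂ - 3p₁ = 132.
Eliminating p₂: 6×(1) + 2×(2) gives 66p₁ = 1452, so p₁ = 22.
Back-substitute into (2): p₂ = (132 + 3×22) / 6 = 33.

p₁ = 22, p₂ = 33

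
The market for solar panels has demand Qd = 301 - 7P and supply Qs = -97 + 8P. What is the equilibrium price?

P* = 398/15

Set Qd = Qs: 301 - 7P = -97 + 8P.
398 = 15P, so P* = 398/15.
Q* = 301 − 7(398/15) = 1729/15.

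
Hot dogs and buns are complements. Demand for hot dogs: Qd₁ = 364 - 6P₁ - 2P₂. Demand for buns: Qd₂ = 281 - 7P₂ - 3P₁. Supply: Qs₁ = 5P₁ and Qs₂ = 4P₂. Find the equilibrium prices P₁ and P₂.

P₁ = 3442/115, P₂ = 1999/115

Market 1: 364 - 6P₁ - 2P₂ = 5P₁ → 11P₁ + 2P₂ = 364.
Market 2: 11P₂ + 3P₁ = 281.
Eliminating P₂: 11×(1) − 2×(2) gives 115P₁ = 3442, so P₁ = 3442/115.
Back-substitute into (2): P₂ = (281 − 3×3442/115) / 11 = 1999/115.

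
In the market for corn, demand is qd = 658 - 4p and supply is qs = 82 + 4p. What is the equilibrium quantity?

q* = 370

Set qd = qs: 658 - 4p = 82 + 4p.
576 = 8p, so p* = 72.
q* = 658 − 4(72) = 370.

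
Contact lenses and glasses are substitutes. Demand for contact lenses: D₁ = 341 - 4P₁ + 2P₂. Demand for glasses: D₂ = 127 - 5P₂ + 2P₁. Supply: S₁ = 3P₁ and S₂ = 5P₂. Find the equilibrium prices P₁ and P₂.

Market 1: 341 - 4P₁ + 2P₂ = 3P₁ → 7P₁ - 2P₂ = 341.
Market 2: 10P₂ - 2P₁ = 127.
Eliminating P₂: 10×(1) + 2×(2) gives 66P₁ = 3664, so P₁ = 1832/33.
Back-substitute into (2): P₂ = (127 + 2×1832/33) / 10 = 1571/66.

P₁ = 1832/33, P₂ = 1571/66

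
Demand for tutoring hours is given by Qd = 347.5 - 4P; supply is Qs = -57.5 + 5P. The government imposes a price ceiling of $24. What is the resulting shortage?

Shortage = 189

Equilibrium price would be P* = 45, so the ceiling at 24 binds.
At P = 24: Qd = 347.5 − 4(24) = 251.5, Qs = -57.5 + 5(24) = 62.5.
Shortage = 251.5 − 62.5 = 189.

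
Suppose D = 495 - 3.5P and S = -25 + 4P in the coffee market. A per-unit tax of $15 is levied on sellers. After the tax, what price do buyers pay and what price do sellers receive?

Buyers pay 232/3, sellers receive 187/3

Pre-tax equilibrium: P* = 208/3, Q* = 757/3.
Tax on sellers shifts supply to S = -25 + 4(P − 15) = -85 + 4P.
495 - 3.5P = -85 + 4P gives buyer price Pb = 232/3; sellers receive Ps = 232/3 − 15 = 187/3.
New quantity: Q = 495 − 3.5(232/3) = 673/3.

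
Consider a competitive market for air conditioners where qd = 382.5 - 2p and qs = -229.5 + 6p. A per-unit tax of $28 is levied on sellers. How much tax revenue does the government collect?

Pre-tax equilibrium: p* = 76.5, q* = 229.5.
Tax on sellers shifts supply to qs = -229.5 + 6(p − 28) = -397.5 + 6p.
382.5 - 2p = -397.5 + 6p gives buyer price pb = 97.5; sellers receive ps = 97.5 − 28 = 69.5.
New quantity: q = 382.5 − 2(97.5) = 187.5.
Revenue = 28 × 187.5 = 5250.

Tax revenue = 5250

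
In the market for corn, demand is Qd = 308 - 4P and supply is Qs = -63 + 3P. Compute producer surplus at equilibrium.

Producer surplus = 1536

Equilibrium: 308 - 4P = -63 + 3P gives P* = 53, Q* = 96.
Supply starts at P = 21 (where Qs = 0).
PS = ½(53 − 21)(96) = 1536.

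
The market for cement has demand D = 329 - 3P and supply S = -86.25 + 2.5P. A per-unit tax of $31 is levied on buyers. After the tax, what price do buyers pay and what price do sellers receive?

Pre-tax equilibrium: P* = 75.5, Q* = 102.5.
Tax on buyers shifts demand to D = 329 − 3(P + 31) = 236 - 3P.
236 - 3P = -86.25 + 2.5P gives seller price Ps = 1289/22; buyers pay Pb = 1289/22 + 31 = 1971/22.
New quantity: Q = 329 − 3(1971/22) = 1325/22.

Buyers pay 1971/22, sellers receive 1289/22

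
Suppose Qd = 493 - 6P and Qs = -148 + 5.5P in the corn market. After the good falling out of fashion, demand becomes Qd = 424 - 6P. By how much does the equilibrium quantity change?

Original equilibrium: P* = 1282/23, Q* = 3647/23.
New equilibrium: 424 - 6P = -148 + 5.5P, so 572 = 11.5P and P' = 1144/23; Q' = 424 − 6(1144/23) = 2888/23.
Change in quantity: 2888/23 − 3647/23 = -33.

ΔQ = -33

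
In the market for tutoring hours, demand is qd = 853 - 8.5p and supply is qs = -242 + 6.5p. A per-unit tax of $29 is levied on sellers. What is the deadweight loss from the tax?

Pre-tax equilibrium: p* = 73, q* = 232.5.
Tax on sellers shifts supply to qs = -242 + 6.5(p − 29) = -430.5 + 6.5p.
853 - 8.5p = -430.5 + 6.5p gives buyer price pb = 2567/30; sellers receive ps = 2567/30 − 29 = 1697/30.
New quantity: q = 853 − 8.5(2567/30) = 7541/60.
DWL = ½ × 29 × (232.5 − 7541/60) = 185861/120.

Deadweight loss = 185861/120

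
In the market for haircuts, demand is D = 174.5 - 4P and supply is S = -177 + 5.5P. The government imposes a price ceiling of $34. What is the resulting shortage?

Shortage = 28.5

Equilibrium price would be P* = 37, so the ceiling at 34 binds.
At P = 34: D = 174.5 − 4(34) = 38.5, S = -177 + 5.5(34) = 10.
Shortage = 38.5 − 10 = 28.5.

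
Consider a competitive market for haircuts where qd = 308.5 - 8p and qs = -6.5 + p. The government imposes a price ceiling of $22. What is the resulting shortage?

Equilibrium price would be p* = 35, so the ceiling at 22 binds.
At p = 22: qd = 308.5 − 8(22) = 132.5, qs = -6.5 + 1(22) = 15.5.
Shortage = 132.5 − 15.5 = 117.

Shortage = 117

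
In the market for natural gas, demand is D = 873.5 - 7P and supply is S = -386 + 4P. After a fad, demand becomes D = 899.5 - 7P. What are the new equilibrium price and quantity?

Original equilibrium: P* = 114.5, Q* = 72.
New equilibrium: 899.5 - 7P = -386 + 4P, so 1285.5 = 11P and P' = 2571/22; Q' = 899.5 − 7(2571/22) = 896/11.

P' = 2571/22, Q' = 896/11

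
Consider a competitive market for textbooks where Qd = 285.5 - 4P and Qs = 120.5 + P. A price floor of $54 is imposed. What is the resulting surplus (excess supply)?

Surplus = 105

Equilibrium price would be P* = 33, so the floor at 54 binds.
At P = 54: Qd = 69.5, Qs = 174.5.
Surplus = 174.5 − 69.5 = 105.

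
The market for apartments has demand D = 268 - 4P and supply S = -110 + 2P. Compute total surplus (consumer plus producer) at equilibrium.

Equilibrium: 268 - 4P = -110 + 2P gives P* = 63, Q* = 16.
Demand choke price: P = 67; supply starts at P = 55.
CS = ½(67 − 63)(16) = 32; PS = ½(63 − 55)(16) = 64.

Total surplus = 96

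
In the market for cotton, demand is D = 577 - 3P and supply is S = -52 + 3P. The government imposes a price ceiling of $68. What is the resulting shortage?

Shortage = 221

Equilibrium price would be P* = 629/6, so the ceiling at 68 binds.
At P = 68: D = 577 − 3(68) = 373, S = -52 + 3(68) = 152.
Shortage = 373 − 152 = 221.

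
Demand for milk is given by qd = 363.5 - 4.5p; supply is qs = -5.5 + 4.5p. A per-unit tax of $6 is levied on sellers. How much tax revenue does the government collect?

Tax revenue = 993

Pre-tax equilibrium: p* = 41, q* = 179.
Tax on sellers shifts supply to qs = -5.5 + 4.5(p − 6) = -32.5 + 4.5p.
363.5 - 4.5p = -32.5 + 4.5p gives buyer price pb = 44; sellers receive ps = 44 − 6 = 38.
New quantity: q = 363.5 − 4.5(44) = 165.5.
Revenue = 6 × 165.5 = 993.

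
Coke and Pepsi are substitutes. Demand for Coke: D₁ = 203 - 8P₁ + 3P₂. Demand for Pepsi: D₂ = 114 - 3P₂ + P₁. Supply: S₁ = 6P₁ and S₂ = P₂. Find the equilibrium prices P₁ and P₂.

Market 1: 203 - 8P₁ + 3P₂ = 6P₁ → 14P₁ - 3P₂ = 203.
Market 2: 4P₂ - P₁ = 114.
Eliminating P₂: 4×(1) + 3×(2) gives 53P₁ = 1154, so P₁ = 1154/53.
Back-substitute into (2): P₂ = (114 + 1×1154/53) / 4 = 1799/53.

P₁ = 1154/53, P₂ = 1799/53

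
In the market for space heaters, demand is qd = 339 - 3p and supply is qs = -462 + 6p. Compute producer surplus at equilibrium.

Producer surplus = 432

Equilibrium: 339 - 3p = -462 + 6p gives p* = 89, q* = 72.
Supply starts at p = 77 (where qs = 0).
PS = ½(89 − 77)(72) = 432.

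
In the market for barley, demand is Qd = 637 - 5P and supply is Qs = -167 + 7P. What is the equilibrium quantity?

Set Qd = Qs: 637 - 5P = -167 + 7P.
804 = 12P, so P* = 67.
Q* = 637 − 5(67) = 302.

Q* = 302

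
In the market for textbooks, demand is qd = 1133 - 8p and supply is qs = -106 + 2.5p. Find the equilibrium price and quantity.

p* = 118, q* = 189

Set qd = qs: 1133 - 8p = -106 + 2.5p.
1239 = 10.5p, so p* = 118.
q* = 1133 − 8(118) = 189.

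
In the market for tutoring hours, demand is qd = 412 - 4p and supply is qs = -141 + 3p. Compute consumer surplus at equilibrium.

Equilibrium: 412 - 4p = -141 + 3p gives p* = 79, q* = 96.
Demand choke price (qd = 0): p = 103.
CS = ½(103 − 79)(96) = 1152.

Consumer surplus = 1152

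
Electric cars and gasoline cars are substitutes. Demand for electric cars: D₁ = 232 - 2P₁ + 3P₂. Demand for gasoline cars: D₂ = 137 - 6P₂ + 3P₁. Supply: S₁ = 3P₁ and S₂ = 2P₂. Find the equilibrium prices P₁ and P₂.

Market 1: 232 - 2P₁ + 3P₂ = 3P₁ → 5P₁ - 3P₂ = 232.
Market 2: 8P₂ - 3P₁ = 137.
Eliminating P₂: 8×(1) + 3×(2) gives 31P₁ = 2267, so P₁ = 2267/31.
Back-substitute into (2): P₂ = (137 + 3×2267/31) / 8 = 1381/31.

P₁ = 2267/31, P₂ = 1381/31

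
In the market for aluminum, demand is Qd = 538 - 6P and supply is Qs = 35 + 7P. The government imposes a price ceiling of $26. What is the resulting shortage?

Equilibrium price would be P* = 503/13, so the ceiling at 26 binds.
At P = 26: Qd = 538 − 6(26) = 382, Qs = 35 + 7(26) = 217.
Shortage = 382 − 217 = 165.

Shortage = 165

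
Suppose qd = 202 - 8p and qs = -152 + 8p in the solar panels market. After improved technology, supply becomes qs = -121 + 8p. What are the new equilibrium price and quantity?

Original equilibrium: p* = 22.125, q* = 25.
New equilibrium: 202 - 8p = -121 + 8p, so 323 = 16p and p' = 20.1875; q' = 202 − 8(20.1875) = 40.5.

p' = 20.1875, q' = 40.5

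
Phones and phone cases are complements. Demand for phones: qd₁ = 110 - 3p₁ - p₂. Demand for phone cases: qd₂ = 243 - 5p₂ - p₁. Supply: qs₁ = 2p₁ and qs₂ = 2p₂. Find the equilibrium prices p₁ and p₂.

Market 1: 110 - 3p₁ - p₂ = 2p₁ → 5p₁ + p₂ = 110.
Market 2: 7p₂ + p₁ = 243.
Eliminating p₂: 7×(1) − 1×(2) gives 34p₁ = 527, so p₁ = 15.5.
Back-substitute into (2): p₂ = (243 − 1×15.5) / 7 = 32.5.

p₁ = 15.5, p₂ = 32.5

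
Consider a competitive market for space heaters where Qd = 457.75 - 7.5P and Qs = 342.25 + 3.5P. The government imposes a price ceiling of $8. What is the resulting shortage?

Equilibrium price would be P* = 10.5, so the ceiling at 8 binds.
At P = 8: Qd = 457.75 − 7.5(8) = 397.75, Qs = 342.25 + 3.5(8) = 370.25.
Shortage = 397.75 − 370.25 = 27.5.

Shortage = 27.5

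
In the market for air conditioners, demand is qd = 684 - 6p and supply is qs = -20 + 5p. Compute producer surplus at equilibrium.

Equilibrium: 684 - 6p = -20 + 5p gives p* = 64, q* = 300.
Supply starts at p = 4 (where qs = 0).
PS = ½(64 − 4)(300) = 9000.

Producer surplus = 9000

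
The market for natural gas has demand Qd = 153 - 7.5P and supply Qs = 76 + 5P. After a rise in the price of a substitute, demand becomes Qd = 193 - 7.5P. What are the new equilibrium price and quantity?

Original equilibrium: P* = 6.16, Q* = 106.8.
New equilibrium: 193 - 7.5P = 76 + 5P, so 117 = 12.5P and P' = 9.36; Q' = 193 − 7.5(9.36) = 122.8.

P' = 9.36, Q' = 122.8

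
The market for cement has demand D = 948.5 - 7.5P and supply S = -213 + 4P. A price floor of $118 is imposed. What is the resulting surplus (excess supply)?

Equilibrium price would be P* = 101, so the floor at 118 binds.
At P = 118: D = 63.5, S = 259.
Surplus = 259 − 63.5 = 195.5.

Surplus = 195.5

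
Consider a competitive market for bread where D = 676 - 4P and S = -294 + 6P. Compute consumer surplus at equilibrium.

Consumer surplus = 10368

Equilibrium: 676 - 4P = -294 + 6P gives P* = 97, Q* = 288.
Demand choke price (D = 0): P = 169.
CS = ½(169 − 97)(288) = 10368.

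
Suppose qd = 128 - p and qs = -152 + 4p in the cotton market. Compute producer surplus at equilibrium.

Producer surplus = 648

Equilibrium: 128 - p = -152 + 4p gives p* = 56, q* = 72.
Supply starts at p = 38 (where qs = 0).
PS = ½(56 − 38)(72) = 648.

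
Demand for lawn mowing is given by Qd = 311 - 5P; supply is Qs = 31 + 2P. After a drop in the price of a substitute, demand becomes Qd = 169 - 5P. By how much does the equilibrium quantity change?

ΔQ = -284/7

Original equilibrium: P* = 40, Q* = 111.
New equilibrium: 169 - 5P = 31 + 2P, so 138 = 7P and P' = 138/7; Q' = 169 − 5(138/7) = 493/7.
Change in quantity: 493/7 − 111 = -284/7.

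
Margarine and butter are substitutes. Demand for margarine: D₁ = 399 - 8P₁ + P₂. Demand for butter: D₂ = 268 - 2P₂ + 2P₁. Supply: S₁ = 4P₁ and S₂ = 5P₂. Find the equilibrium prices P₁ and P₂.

Market 1: 399 - 8P₁ + P₂ = 4P₁ → 12P₁ - P₂ = 399.
Market 2: 7P₂ - 2P₁ = 268.
Eliminating P₂: 7×(1) + 1×(2) gives 82P₁ = 3061, so P₁ = 3061/82.
Back-substitute into (2): P₂ = (268 + 2×3061/82) / 7 = 2007/41.

P₁ = 3061/82, P₂ = 2007/41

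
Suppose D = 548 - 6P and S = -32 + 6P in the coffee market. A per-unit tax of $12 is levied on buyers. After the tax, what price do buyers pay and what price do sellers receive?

Buyers pay 163/3, sellers receive 127/3

Pre-tax equilibrium: P* = 145/3, Q* = 258.
Tax on buyers shifts demand to D = 548 − 6(P + 12) = 476 - 6P.
476 - 6P = -32 + 6P gives seller price Ps = 127/3; buyers pay Pb = 127/3 + 12 = 163/3.
New quantity: Q = 548 − 6(163/3) = 222.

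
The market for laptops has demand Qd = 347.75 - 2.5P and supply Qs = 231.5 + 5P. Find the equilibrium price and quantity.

P* = 15.5, Q* = 309

Set Qd = Qs: 347.75 - 2.5P = 231.5 + 5P.
116.25 = 7.5P, so P* = 15.5.
Q* = 347.75 − 2.5(15.5) = 309.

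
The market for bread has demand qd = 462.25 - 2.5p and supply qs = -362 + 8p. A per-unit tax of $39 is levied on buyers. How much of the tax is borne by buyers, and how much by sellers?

Pre-tax equilibrium: p* = 78.5, q* = 266.
Tax on buyers shifts demand to qd = 462.25 − 2.5(p + 39) = 364.75 - 2.5p.
364.75 - 2.5p = -362 + 8p gives seller price ps = 969/14; buyers pay pb = 969/14 + 39 = 1515/14.
New quantity: q = 462.25 − 2.5(1515/14) = 1342/7.
Buyer burden = 1515/14 − 78.5 = 208/7; seller burden = 78.5 − 969/14 = 65/7.

Buyers bear 208/7, sellers bear 65/7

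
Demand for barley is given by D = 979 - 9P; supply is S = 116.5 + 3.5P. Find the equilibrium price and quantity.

Set D = S: 979 - 9P = 116.5 + 3.5P.
862.5 = 12.5P, so P* = 69.
Q* = 979 − 9(69) = 358.

P* = 69, Q* = 358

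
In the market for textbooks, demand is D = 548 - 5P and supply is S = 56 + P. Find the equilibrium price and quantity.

Set D = S: 548 - 5P = 56 + P.
492 = 6P, so P* = 82.
Q* = 548 − 5(82) = 138.

P* = 82, Q* = 138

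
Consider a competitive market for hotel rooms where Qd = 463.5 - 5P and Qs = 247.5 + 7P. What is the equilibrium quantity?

Q* = 373.5

Set Qd = Qs: 463.5 - 5P = 247.5 + 7P.
216 = 12P, so P* = 18.
Q* = 463.5 − 5(18) = 373.5.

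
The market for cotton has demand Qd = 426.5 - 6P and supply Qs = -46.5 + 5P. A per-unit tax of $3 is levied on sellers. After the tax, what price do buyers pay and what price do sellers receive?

Buyers pay 488/11, sellers receive 455/11

Pre-tax equilibrium: P* = 43, Q* = 168.5.
Tax on sellers shifts supply to Qs = -46.5 + 5(P − 3) = -61.5 + 5P.
426.5 - 6P = -61.5 + 5P gives buyer price Pb = 488/11; sellers receive Ps = 488/11 − 3 = 455/11.
New quantity: Q = 426.5 − 6(488/11) = 3527/22.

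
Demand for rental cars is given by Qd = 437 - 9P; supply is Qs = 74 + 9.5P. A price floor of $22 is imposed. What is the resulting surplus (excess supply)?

Surplus = 44

Equilibrium price would be P* = 726/37, so the floor at 22 binds.
At P = 22: Qd = 239, Qs = 283.
Surplus = 283 − 239 = 44.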